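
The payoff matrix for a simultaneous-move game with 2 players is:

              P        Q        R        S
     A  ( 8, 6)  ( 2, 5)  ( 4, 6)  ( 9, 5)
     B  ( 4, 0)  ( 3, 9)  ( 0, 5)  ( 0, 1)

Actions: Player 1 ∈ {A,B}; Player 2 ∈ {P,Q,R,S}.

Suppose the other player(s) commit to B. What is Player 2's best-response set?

BR_2 = {Q}

u_2(P vs B) = 0
u_2(Q vs B) = 9
u_2(R vs B) = 5
u_2(S vs B) = 1
max payoff 9 at {Q}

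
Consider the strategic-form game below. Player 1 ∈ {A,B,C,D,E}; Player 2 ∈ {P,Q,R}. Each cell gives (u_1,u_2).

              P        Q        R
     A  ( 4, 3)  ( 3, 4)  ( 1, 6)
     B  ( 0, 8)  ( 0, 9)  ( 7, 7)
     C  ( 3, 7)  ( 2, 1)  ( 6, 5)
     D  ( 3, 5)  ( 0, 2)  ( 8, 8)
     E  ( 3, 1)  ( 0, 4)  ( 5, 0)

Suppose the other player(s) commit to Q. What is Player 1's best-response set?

BR_1 = {A}

u_1(A vs Q) = 3
u_1(B vs Q) = 0
u_1(C vs Q) = 2
u_1(D vs Q) = 0
u_1(E vs Q) = 0
max payoff 3 at {A}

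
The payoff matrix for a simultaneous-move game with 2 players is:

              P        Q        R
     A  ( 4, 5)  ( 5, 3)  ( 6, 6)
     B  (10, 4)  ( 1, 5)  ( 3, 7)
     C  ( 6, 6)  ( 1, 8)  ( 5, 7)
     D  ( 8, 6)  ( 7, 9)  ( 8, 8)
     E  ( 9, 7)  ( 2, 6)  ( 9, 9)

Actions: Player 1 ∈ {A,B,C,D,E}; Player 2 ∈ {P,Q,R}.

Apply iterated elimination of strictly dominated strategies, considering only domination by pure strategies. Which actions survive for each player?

P1 drop A (D beats it: P:8>4 Q:7>5 R:8>6)
P1 drop C (D beats it: P:8>6 Q:7>1 R:8>5)
P2 drop P (R beats it: B:7>4 D:8>6 E:9>7)
P1 drop B (D beats it: Q:7>1 R:8>3)
P1→{D,E} P2→{Q,R}

Survivors P1:{D,E} P2:{Q,R}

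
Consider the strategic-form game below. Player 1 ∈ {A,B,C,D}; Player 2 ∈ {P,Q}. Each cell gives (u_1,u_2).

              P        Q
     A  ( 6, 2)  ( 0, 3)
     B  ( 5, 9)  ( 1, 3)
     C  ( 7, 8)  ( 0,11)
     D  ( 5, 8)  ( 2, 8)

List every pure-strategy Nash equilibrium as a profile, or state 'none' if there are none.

(A,P): not NE [P1→C gives 7>6; P2→Q gives 3>2]
(A,Q): not NE [P1→D gives 2>0]
(B,P): not NE [P1→C gives 7>5]
(B,Q): not NE [P1→D gives 2>1; P2→P gives 9>3]
(C,P): not NE [P2→Q gives 11>8]
(C,Q): not NE [P1→D gives 2>0]
(D,P): not NE [P1→C gives 7>5]
(D,Q): NE

PSNE = {(D,Q)}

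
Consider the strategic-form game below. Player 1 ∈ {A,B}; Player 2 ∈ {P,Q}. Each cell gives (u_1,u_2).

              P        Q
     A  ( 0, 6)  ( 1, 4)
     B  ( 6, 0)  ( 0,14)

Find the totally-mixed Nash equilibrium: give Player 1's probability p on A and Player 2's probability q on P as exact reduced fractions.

P1 indiff ⇒ q·0+(1-q)·1 = q·6+(1-q)·0 ⇒ q(-6) = (1-q)(-1) ⇒ q = 1/7
P2 indiff ⇒ p·6+(1-p)·0 = p·4+(1-p)·14 ⇒ p(2) = (1-p)(14) ⇒ p = 7/8

P1 mixes 7/8 on A; P2 mixes 1/7 on P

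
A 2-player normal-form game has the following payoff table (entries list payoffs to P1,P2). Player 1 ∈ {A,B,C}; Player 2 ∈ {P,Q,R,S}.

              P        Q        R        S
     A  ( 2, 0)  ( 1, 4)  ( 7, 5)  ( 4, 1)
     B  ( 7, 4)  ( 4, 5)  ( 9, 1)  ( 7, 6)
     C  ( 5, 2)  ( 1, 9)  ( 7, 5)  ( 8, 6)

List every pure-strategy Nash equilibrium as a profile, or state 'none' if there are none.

(A,P): not NE [P1→B gives 7>2; P2→R gives 5>0]
(A,Q): not NE [P1→B gives 4>1; P2→R gives 5>4]
(A,R): not NE [P1→B gives 9>7]
(A,S): not NE [P1→C gives 8>4; P2→R gives 5>1]
(B,P): not NE [P2→S gives 6>4]
(B,Q): not NE [P2→S gives 6>5]
(B,R): not NE [P2→S gives 6>1]
(B,S): not NE [P1→C gives 8>7]
(C,P): not NE [P1→B gives 7>5; P2→Q gives 9>2]
(C,Q): not NE [P1→B gives 4>1]
(C,R): not NE [P1→B gives 9>7; P2→Q gives 9>5]
(C,S): not NE [P2→Q gives 9>6]

No pure NE.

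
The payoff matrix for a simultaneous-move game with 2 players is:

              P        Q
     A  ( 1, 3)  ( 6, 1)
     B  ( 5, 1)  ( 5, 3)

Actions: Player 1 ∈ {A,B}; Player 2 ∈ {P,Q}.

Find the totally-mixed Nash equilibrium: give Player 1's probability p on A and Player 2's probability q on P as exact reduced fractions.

P1 indiff ⇒ q·1+(1-q)·6 = q·5+(1-q)·5 ⇒ q(-4) = (1-q)(-1) ⇒ q = 1/5
P2 indiff ⇒ p·3+(1-p)·1 = p·1+(1-p)·3 ⇒ p(2) = (1-p)(2) ⇒ p = 1/2

P1 mixes 1/2 on A; P2 mixes 1/5 on P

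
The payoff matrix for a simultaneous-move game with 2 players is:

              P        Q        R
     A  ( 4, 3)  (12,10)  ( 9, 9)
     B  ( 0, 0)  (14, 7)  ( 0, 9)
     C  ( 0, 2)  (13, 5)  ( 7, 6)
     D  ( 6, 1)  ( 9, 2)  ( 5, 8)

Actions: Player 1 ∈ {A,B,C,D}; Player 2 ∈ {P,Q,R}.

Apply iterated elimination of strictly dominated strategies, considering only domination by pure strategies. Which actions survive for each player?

P2 drop P (Q beats it: A:10>3 B:7>0 C:5>2 D:2>1)
P1 drop D (A beats it: Q:12>9 R:9>5)
P1→{A,B,C} P2→{Q,R}

IESDS → P1:{A,B,C} P2:{Q,R}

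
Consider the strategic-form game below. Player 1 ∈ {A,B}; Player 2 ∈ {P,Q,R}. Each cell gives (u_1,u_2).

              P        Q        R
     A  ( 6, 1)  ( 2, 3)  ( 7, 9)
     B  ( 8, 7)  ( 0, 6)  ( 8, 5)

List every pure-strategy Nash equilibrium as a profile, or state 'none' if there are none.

NE set: (B,P)

(A,P): not NE [P1→B gives 8>6; P2→R gives 9>1]
(A,Q): not NE [P2→R gives 9>3]
(A,R): not NE [P1→B gives 8>7]
(B,P): NE
(B,Q): not NE [P1→A gives 2>0; P2→P gives 7>6]
(B,R): not NE [P2→P gives 7>5]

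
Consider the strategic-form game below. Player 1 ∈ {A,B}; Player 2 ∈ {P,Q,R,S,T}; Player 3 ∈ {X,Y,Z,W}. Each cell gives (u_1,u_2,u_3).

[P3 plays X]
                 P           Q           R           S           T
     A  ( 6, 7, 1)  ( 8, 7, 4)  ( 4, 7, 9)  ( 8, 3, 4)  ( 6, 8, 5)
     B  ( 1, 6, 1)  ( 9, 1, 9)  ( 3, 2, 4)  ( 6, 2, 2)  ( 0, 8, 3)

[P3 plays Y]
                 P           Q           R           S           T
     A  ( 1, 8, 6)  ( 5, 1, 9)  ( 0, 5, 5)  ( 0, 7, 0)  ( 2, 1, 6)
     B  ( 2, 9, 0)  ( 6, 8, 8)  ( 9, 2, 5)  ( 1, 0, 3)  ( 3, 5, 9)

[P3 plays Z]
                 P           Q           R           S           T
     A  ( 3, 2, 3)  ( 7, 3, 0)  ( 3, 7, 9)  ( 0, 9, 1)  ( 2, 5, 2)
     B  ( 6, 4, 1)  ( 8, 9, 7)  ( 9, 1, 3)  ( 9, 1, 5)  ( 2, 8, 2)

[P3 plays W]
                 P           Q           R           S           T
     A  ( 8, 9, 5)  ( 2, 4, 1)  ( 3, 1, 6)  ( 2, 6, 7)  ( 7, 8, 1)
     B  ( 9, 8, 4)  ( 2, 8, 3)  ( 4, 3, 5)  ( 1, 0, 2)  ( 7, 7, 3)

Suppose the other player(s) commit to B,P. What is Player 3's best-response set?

u_3(X vs B,P) = 1
u_3(Y vs B,P) = 0
u_3(Z vs B,P) = 1
u_3(W vs B,P) = 4
max payoff 4 at {W}

BR_3 = {W}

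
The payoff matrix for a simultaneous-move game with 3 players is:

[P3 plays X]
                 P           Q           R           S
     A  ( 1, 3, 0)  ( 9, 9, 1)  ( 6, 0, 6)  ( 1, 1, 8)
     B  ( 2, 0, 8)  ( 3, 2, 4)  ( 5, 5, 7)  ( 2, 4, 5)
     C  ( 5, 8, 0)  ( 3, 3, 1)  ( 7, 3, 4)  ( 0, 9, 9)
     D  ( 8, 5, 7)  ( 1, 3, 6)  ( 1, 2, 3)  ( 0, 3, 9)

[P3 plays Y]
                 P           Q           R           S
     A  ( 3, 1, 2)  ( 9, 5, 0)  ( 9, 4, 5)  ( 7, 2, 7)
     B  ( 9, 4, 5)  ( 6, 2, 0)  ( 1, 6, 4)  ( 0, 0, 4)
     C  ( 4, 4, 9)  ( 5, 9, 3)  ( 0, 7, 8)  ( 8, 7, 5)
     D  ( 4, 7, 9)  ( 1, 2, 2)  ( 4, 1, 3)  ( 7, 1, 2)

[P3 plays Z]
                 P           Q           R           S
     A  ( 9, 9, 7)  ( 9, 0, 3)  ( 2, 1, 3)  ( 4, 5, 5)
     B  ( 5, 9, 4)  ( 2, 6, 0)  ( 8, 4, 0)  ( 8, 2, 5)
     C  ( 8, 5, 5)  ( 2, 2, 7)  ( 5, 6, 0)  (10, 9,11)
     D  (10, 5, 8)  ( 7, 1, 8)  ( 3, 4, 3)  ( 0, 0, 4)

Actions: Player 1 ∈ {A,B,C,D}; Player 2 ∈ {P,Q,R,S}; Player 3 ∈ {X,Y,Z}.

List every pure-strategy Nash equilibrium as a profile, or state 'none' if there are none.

NE set: (C,S,Z)

(A,P,X): not NE [P1→D gives 8>1; P2→Q gives 9>3; P3→Z gives 7>0]
(A,P,Y): not NE [P1→B gives 9>3; P2→Q gives 5>1; P3→Z gives 7>2]
(A,P,Z): not NE [P1→D gives 10>9]
(A,Q,X): not NE [P3→Z gives 3>1]
(A,Q,Y): not NE [P3→Z gives 3>0]
(A,Q,Z): not NE [P2→P gives 9>0]
(A,R,X): not NE [P1→C gives 7>6; P2→Q gives 9>0]
(A,R,Y): not NE [P2→Q gives 5>4; P3→X gives 6>5]
(A,R,Z): not NE [P1→B gives 8>2; P2→P gives 9>1; P3→X gives 6>3]
(A,S,X): not NE [P1→B gives 2>1; P2→Q gives 9>1]
(A,S,Y): not NE [P1→C gives 8>7; P2→Q gives 5>2; P3→X gives 8>7]
(A,S,Z): not NE [P1→C gives 10>4; P2→P gives 9>5; P3→X gives 8>5]
(B,P,X): not NE [P1→D gives 8>2; P2→R gives 5>0]
(B,P,Y): not NE [P2→R gives 6>4; P3→X gives 8>5]
(B,P,Z): not NE [P1→D gives 10>5; P3→X gives 8>4]
(B,Q,X): not NE [P1→A gives 9>3; P2→R gives 5>2]
(B,Q,Y): not NE [P1→A gives 9>6; P2→R gives 6>2; P3→X gives 4>0]
(B,Q,Z): not NE [P1→A gives 9>2; P2→P gives 9>6; P3→X gives 4>0]
(B,R,X): not NE [P1→C gives 7>5]
(B,R,Y): not NE [P1→A gives 9>1; P3→X gives 7>4]
(B,R,Z): not NE [P2→P gives 9>4; P3→X gives 7>0]
(B,S,X): not NE [P2→R gives 5>4]
(B,S,Y): not NE [P1→C gives 8>0; P2→R gives 6>0; P3→Z gives 5>4]
(B,S,Z): not NE [P1→C gives 10>8; P2→P gives 9>2]
(C,P,X): not NE [P1→D gives 8>5; P2→S gives 9>8; P3→Y gives 9>0]
(C,P,Y): not NE [P1→B gives 9>4; P2→Q gives 9>4]
(C,P,Z): not NE [P1→D gives 10>8; P2→S gives 9>5; P3→Y gives 9>5]
(C,Q,X): not NE [P1→A gives 9>3; P2→S gives 9>3; P3→Z gives 7>1]
(C,Q,Y): not NE [P1→A gives 9>5; P3→Z gives 7>3]
(C,Q,Z): not NE [P1→A gives 9>2; P2→S gives 9>2]
(C,R,X): not NE [P2→S gives 9>3; P3→Y gives 8>4]
(C,R,Y): not NE [P1→A gives 9>0; P2→Q gives 9>7]
(C,R,Z): not NE [P1→B gives 8>5; P2→S gives 9>6; P3→Y gives 8>0]
(C,S,X): not NE [P1→B gives 2>0; P3→Z gives 11>9]
(C,S,Y): not NE [P2→Q gives 9>7; P3→Z gives 11>5]
(C,S,Z): NE
(D,P,X): not NE [P3→Y gives 9>7]
(D,P,Y): not NE [P1→B gives 9>4]
(D,P,Z): not NE [P3→Y gives 9>8]
(D,Q,X): not NE [P1→A gives 9>1; P2→P gives 5>3; P3→Z gives 8>6]
(D,Q,Y): not NE [P1→A gives 9>1; P2→P gives 7>2; P3→Z gives 8>2]
(D,Q,Z): not NE [P1→A gives 9>7; P2→P gives 5>1]
(D,R,X): not NE [P1→C gives 7>1; P2→P gives 5>2]
(D,R,Y): not NE [P1→A gives 9>4; P2→P gives 7>1]
(D,R,Z): not NE [P1→B gives 8>3; P2→P gives 5>4]
(D,S,X): not NE [P1→B gives 2>0; P2→P gives 5>3]
(D,S,Y): not NE [P1→C gives 8>7; P2→P gives 7>1; P3→X gives 9>2]
(D,S,Z): not NE [P1→C gives 10>0; P2→P gives 5>0; P3→X gives 9>4]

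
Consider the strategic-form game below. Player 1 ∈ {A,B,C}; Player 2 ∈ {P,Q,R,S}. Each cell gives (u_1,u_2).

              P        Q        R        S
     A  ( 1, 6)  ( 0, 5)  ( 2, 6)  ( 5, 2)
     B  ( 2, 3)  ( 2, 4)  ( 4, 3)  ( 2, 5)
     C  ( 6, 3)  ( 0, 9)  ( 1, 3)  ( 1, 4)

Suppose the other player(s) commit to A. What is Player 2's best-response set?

argmax u_2 = {P,R}

u_2(P vs A) = 6
u_2(Q vs A) = 5
u_2(R vs A) = 6
u_2(S vs A) = 2
max payoff 6 at {P,R}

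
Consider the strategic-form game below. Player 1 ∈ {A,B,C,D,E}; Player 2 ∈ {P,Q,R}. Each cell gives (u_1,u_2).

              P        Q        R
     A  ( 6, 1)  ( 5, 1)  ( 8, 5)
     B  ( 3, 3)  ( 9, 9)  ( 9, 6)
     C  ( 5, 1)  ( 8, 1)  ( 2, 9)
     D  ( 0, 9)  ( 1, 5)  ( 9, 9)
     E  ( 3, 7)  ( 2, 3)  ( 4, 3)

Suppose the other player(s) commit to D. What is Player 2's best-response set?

argmax u_2 = {P,R}

u_2(P vs D) = 9
u_2(Q vs D) = 5
u_2(R vs D) = 9
max payoff 9 at {P,R}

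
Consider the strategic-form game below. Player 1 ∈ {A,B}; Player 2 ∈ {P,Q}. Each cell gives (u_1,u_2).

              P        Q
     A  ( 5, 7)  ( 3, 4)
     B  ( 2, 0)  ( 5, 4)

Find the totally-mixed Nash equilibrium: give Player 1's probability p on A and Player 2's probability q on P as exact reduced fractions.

P1 indiff ⇒ q·5+(1-q)·3 = q·2+(1-q)·5 ⇒ q(3) = (1-q)(2) ⇒ q = 2/5
P2 indiff ⇒ p·7+(1-p)·0 = p·4+(1-p)·4 ⇒ p(3) = (1-p)(4) ⇒ p = 4/7

p=4/7, q=2/5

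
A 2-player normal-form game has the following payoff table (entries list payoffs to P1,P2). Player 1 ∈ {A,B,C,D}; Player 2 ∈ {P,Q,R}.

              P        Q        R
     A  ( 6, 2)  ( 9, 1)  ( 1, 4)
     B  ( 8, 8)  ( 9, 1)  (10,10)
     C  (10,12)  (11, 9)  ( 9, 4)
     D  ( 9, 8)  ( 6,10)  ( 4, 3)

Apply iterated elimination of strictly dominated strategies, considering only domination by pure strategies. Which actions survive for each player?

Remaining: P1:{B,C} P2:{P,R}

P1 drop A (C beats it: P:10>6 Q:11>9 R:9>1)
P1 drop D (C beats it: P:10>9 Q:11>6 R:9>4)
P2 drop Q (P beats it: B:8>1 C:12>9)
P1→{B,C} P2→{P,R}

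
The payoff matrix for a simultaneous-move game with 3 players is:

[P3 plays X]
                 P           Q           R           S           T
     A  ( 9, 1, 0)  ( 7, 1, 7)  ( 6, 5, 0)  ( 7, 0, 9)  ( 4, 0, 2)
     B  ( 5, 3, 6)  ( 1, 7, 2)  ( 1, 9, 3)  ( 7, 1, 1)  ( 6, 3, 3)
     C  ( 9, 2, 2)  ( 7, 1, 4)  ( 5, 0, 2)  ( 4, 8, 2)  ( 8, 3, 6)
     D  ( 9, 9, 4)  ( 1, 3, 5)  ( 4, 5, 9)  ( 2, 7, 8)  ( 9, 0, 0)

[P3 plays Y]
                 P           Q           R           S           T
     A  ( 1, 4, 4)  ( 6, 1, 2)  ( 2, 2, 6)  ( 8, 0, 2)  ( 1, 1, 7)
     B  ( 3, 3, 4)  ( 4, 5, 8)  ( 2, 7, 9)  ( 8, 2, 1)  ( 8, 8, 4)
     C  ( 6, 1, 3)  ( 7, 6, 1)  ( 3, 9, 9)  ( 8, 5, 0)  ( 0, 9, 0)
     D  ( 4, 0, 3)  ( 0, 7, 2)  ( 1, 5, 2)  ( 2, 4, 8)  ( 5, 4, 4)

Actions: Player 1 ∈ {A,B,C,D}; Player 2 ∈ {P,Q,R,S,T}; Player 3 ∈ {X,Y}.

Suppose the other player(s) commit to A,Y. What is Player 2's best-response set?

P2 best: {P}

u_2(P vs A,Y) = 4
u_2(Q vs A,Y) = 1
u_2(R vs A,Y) = 2
u_2(S vs A,Y) = 0
u_2(T vs A,Y) = 1
max payoff 4 at {P}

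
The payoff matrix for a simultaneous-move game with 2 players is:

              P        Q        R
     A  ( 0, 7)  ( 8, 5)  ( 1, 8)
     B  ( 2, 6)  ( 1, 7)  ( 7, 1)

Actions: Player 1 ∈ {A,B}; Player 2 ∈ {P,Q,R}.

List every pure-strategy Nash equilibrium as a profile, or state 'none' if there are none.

(A,P): not NE [P1→B gives 2>0; P2→R gives 8>7]
(A,Q): not NE [P2→R gives 8>5]
(A,R): not NE [P1→B gives 7>1]
(B,P): not NE [P2→Q gives 7>6]
(B,Q): not NE [P1→A gives 8>1]
(B,R): not NE [P2→Q gives 7>1]

Equilibria: none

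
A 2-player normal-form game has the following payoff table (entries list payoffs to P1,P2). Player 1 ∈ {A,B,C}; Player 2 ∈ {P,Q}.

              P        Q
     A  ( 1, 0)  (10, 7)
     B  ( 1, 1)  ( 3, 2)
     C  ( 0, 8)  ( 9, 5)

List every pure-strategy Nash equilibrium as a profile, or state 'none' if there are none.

PSNE = {(A,Q)}

(A,P): not NE [P2→Q gives 7>0]
(A,Q): NE
(B,P): not NE [P2→Q gives 2>1]
(B,Q): not NE [P1→A gives 10>3]
(C,P): not NE [P1→B gives 1>0]
(C,Q): not NE [P1→A gives 10>9; P2→P gives 8>5]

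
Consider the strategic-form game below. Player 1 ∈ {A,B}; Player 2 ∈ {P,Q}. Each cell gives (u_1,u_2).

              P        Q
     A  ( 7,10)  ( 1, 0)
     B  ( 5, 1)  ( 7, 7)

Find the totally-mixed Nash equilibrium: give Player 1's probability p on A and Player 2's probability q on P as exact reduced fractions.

P1 indiff ⇒ q·7+(1-q)·1 = q·5+(1-q)·7 ⇒ q(2) = (1-q)(6) ⇒ q = 3/4
P2 indiff ⇒ p·10+(1-p)·1 = p·0+(1-p)·7 ⇒ p(10) = (1-p)(6) ⇒ p = 3/8

p=3/8, q=3/4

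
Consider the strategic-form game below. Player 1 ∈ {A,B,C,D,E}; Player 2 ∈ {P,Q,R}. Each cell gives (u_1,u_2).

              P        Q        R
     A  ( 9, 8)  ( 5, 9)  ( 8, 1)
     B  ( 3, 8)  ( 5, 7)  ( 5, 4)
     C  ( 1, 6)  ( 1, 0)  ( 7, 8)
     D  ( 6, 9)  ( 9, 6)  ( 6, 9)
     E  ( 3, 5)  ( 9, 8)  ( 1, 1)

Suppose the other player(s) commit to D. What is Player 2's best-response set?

P2 best: {P,R}

u_2(P vs D) = 9
u_2(Q vs D) = 6
u_2(R vs D) = 9
max payoff 9 at {P,R}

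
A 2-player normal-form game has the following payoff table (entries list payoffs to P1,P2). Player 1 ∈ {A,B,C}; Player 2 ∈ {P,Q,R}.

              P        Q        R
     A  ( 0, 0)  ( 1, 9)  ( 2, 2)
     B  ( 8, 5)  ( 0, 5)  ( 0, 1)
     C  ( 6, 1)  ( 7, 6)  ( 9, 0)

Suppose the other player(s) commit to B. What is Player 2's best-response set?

argmax u_2 = {P,Q}

u_2(P vs B) = 5
u_2(Q vs B) = 5
u_2(R vs B) = 1
max payoff 5 at {P,Q}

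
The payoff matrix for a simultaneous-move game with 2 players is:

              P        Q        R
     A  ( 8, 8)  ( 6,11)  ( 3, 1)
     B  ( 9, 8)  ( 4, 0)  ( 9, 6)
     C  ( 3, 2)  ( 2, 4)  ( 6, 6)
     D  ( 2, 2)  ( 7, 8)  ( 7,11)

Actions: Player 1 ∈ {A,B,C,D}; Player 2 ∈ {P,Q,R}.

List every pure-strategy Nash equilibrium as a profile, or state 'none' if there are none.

(A,P): not NE [P1→B gives 9>8; P2→Q gives 11>8]
(A,Q): not NE [P1→D gives 7>6]
(A,R): not NE [P1→B gives 9>3; P2→Q gives 11>1]
(B,P): NE
(B,Q): not NE [P1→D gives 7>4; P2→P gives 8>0]
(B,R): not NE [P2→P gives 8>6]
(C,P): not NE [P1→B gives 9>3; P2→R gives 6>2]
(C,Q): not NE [P1→D gives 7>2; P2→R gives 6>4]
(C,R): not NE [P1→B gives 9>6]
(D,P): not NE [P1→B gives 9>2; P2→R gives 11>2]
(D,Q): not NE [P2→R gives 11>8]
(D,R): not NE [P1→B gives 9>7]

NE set: (B,P)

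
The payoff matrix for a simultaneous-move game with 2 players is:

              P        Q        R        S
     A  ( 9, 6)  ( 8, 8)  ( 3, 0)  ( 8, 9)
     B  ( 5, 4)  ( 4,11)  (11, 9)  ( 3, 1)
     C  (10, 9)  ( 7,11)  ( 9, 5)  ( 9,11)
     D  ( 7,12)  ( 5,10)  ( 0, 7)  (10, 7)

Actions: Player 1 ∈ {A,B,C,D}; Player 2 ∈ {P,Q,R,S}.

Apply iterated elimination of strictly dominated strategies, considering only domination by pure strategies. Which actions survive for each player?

P2 drop R (Q beats it: A:8>0 B:11>9 C:11>5 D:10>7)
P1 drop B (A beats it: P:9>5 Q:8>4 S:8>3)
P1→{A,C,D} P2→{P,Q,S}

Remaining: P1:{A,C,D} P2:{P,Q,S}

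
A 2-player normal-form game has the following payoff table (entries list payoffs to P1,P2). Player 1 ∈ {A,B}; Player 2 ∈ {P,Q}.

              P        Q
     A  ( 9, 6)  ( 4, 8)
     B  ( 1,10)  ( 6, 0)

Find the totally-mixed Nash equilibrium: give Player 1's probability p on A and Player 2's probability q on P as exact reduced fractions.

P1 indiff ⇒ q·9+(1-q)·4 = q·1+(1-q)·6 ⇒ q(8) = (1-q)(2) ⇒ q = 1/5
P2 indiff ⇒ p·6+(1-p)·10 = p·8+(1-p)·0 ⇒ p(-2) = (1-p)(-10) ⇒ p = 5/6

(p,q) = (5/6, 1/5)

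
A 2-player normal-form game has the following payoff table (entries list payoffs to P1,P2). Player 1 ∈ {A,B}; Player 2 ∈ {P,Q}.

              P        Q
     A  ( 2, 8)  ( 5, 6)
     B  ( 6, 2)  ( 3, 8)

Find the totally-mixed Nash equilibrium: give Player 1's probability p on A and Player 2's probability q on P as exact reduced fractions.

P1 indiff ⇒ q·2+(1-q)·5 = q·6+(1-q)·3 ⇒ q(-4) = (1-q)(-2) ⇒ q = 1/3
P2 indiff ⇒ p·8+(1-p)·2 = p·6+(1-p)·8 ⇒ p(2) = (1-p)(6) ⇒ p = 3/4

P1 mixes 3/4 on A; P2 mixes 1/3 on P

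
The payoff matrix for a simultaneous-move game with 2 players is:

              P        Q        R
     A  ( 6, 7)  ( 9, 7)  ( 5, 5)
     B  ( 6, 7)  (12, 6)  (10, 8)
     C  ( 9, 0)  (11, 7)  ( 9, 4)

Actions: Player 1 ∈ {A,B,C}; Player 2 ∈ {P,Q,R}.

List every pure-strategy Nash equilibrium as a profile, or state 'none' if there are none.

(A,P): not NE [P1→C gives 9>6]
(A,Q): not NE [P1→B gives 12>9]
(A,R): not NE [P1→B gives 10>5; P2→Q gives 7>5]
(B,P): not NE [P1→C gives 9>6; P2→R gives 8>7]
(B,Q): not NE [P2→R gives 8>6]
(B,R): NE
(C,P): not NE [P2→Q gives 7>0]
(C,Q): not NE [P1→B gives 12>11]
(C,R): not NE [P1→B gives 10>9; P2→Q gives 7>4]

Nash profiles: (B,R)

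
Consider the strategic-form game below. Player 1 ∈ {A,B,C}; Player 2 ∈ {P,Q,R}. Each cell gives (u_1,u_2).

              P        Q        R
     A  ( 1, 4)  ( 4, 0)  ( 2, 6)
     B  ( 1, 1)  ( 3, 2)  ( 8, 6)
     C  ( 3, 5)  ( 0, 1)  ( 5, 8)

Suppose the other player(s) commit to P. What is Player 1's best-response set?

argmax u_1 = {C}

u_1(A vs P) = 1
u_1(B vs P) = 1
u_1(C vs P) = 3
max payoff 3 at {C}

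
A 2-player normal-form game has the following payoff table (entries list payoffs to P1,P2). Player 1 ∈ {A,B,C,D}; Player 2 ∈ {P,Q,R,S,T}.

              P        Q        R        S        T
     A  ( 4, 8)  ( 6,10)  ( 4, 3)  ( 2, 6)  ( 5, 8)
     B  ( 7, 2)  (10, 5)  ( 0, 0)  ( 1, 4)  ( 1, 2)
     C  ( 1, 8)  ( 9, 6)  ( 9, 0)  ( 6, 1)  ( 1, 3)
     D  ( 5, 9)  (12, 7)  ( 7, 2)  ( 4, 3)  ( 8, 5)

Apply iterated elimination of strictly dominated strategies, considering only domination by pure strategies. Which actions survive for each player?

IESDS → P1:{B,D} P2:{P,Q}

P1 drop A (D beats it: P:5>4 Q:12>6 R:7>4 S:4>2 T:8>5)
P2 drop R (P beats it: B:2>0 C:8>0 D:9>2)
P2 drop S (Q beats it: B:5>4 C:6>1 D:7>3)
P1 drop C (D beats it: P:5>1 Q:12>9 T:8>1)
P2 drop T (Q beats it: B:5>2 D:7>5)
P1→{B,D} P2→{P,Q}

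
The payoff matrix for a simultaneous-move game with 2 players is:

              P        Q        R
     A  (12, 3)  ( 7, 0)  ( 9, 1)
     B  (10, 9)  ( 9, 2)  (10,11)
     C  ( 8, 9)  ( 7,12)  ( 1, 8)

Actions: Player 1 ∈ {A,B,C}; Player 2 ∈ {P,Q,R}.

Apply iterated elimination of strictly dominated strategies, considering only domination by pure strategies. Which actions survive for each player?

P1 drop C (B beats it: P:10>8 Q:9>7 R:10>1)
P2 drop Q (P beats it: A:3>0 B:9>2)
P1→{A,B} P2→{P,R}

Survivors P1:{A,B} P2:{P,R}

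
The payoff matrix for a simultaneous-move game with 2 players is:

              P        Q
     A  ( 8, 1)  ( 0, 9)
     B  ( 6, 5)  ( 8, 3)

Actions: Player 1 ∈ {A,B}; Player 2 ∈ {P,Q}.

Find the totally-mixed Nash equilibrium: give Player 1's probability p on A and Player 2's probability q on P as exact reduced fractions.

p=1/5, q=4/5

P1 indiff ⇒ q·8+(1-q)·0 = q·6+(1-q)·8 ⇒ q(2) = (1-q)(8) ⇒ q = 4/5
P2 indiff ⇒ p·1+(1-p)·5 = p·9+(1-p)·3 ⇒ p(-8) = (1-p)(-2) ⇒ p = 1/5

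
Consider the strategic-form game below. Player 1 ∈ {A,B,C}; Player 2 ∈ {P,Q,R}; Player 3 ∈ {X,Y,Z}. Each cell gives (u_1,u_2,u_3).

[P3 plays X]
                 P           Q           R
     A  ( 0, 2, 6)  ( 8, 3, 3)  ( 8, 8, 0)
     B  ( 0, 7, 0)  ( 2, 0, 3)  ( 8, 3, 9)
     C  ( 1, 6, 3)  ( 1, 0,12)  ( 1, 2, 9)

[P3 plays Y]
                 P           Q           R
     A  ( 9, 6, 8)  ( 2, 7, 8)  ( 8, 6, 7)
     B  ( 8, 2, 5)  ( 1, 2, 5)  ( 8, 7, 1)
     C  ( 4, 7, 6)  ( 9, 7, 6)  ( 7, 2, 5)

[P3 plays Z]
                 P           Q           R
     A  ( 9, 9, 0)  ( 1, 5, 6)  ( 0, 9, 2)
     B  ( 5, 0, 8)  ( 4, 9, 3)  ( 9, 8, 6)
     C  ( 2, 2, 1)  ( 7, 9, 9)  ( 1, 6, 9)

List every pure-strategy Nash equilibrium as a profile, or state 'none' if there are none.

Equilibria: none

(A,P,X): not NE [P1→C gives 1>0; P2→R gives 8>2; P3→Y gives 8>6]
(A,P,Y): not NE [P2→Q gives 7>6]
(A,P,Z): not NE [P3→Y gives 8>0]
(A,Q,X): not NE [P2→R gives 8>3; P3→Y gives 8>3]
(A,Q,Y): not NE [P1→C gives 9>2]
(A,Q,Z): not NE [P1→C gives 7>1; P2→R gives 9>5; P3→Y gives 8>6]
(A,R,X): not NE [P3→Y gives 7>0]
(A,R,Y): not NE [P2→Q gives 7>6]
(A,R,Z): not NE [P1→B gives 9>0; P3→Y gives 7>2]
(B,P,X): not NE [P1→C gives 1>0; P3→Z gives 8>0]
(B,P,Y): not NE [P1→A gives 9>8; P2→R gives 7>2; P3→Z gives 8>5]
(B,P,Z): not NE [P1→A gives 9>5; P2→Q gives 9>0]
(B,Q,X): not NE [P1→A gives 8>2; P2→P gives 7>0; P3→Y gives 5>3]
(B,Q,Y): not NE [P1→C gives 9>1; P2→R gives 7>2]
(B,Q,Z): not NE [P1→C gives 7>4; P3→Y gives 5>3]
(B,R,X): not NE [P2→P gives 7>3]
(B,R,Y): not NE [P3→X gives 9>1]
(B,R,Z): not NE [P2→Q gives 9>8; P3→X gives 9>6]
(C,P,X): not NE [P3→Y gives 6>3]
(C,P,Y): not NE [P1→A gives 9>4]
(C,P,Z): not NE [P1→A gives 9>2; P2→Q gives 9>2; P3→Y gives 6>1]
(C,Q,X): not NE [P1→A gives 8>1; P2→P gives 6>0]
(C,Q,Y): not NE [P3→X gives 12>6]
(C,Q,Z): not NE [P3→X gives 12>9]
(C,R,X): not NE [P1→B gives 8>1; P2→P gives 6>2]
(C,R,Y): not NE [P1→B gives 8>7; P2→Q gives 7>2; P3→Z gives 9>5]
(C,R,Z): not NE [P1→B gives 9>1; P2→Q gives 9>6]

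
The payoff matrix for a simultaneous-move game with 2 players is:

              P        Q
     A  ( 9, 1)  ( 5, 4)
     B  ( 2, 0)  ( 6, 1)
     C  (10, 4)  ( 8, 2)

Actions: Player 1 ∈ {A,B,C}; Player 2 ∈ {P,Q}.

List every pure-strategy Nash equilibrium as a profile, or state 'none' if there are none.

(A,P): not NE [P1→C gives 10>9; P2→Q gives 4>1]
(A,Q): not NE [P1→C gives 8>5]
(B,P): not NE [P1→C gives 10>2; P2→Q gives 1>0]
(B,Q): not NE [P1→C gives 8>6]
(C,P): NE
(C,Q): not NE [P2→P gives 4>2]

Nash profiles: (C,P)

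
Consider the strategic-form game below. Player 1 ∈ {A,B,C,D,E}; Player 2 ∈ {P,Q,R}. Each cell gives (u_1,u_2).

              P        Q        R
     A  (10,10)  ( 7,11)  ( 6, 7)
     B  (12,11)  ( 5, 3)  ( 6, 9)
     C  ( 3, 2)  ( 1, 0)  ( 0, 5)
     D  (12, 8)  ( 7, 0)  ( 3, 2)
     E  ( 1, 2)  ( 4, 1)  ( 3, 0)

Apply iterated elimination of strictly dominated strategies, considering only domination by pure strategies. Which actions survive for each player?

IESDS → P1:{A,B,D} P2:{P,Q}

P1 drop C (A beats it: P:10>3 Q:7>1 R:6>0)
P1 drop E (A beats it: P:10>1 Q:7>4 R:6>3)
P2 drop R (P beats it: A:10>7 B:11>9 D:8>2)
P1→{A,B,D} P2→{P,Q}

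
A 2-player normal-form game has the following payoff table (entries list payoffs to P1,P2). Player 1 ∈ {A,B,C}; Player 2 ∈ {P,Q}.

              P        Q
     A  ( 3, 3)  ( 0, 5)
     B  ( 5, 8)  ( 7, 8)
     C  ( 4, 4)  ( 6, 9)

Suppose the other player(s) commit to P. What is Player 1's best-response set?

P1 best: {B}

u_1(A vs P) = 3
u_1(B vs P) = 5
u_1(C vs P) = 4
max payoff 5 at {B}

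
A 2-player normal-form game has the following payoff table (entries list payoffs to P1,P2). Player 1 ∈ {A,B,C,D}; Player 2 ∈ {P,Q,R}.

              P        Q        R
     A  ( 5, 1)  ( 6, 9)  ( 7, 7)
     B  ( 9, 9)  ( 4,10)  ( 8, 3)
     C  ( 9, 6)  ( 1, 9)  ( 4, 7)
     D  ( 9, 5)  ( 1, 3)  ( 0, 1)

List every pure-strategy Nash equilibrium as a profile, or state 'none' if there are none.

(A,P): not NE [P1→D gives 9>5; P2→Q gives 9>1]
(A,Q): NE
(A,R): not NE [P1→B gives 8>7; P2→Q gives 9>7]
(B,P): not NE [P2→Q gives 10>9]
(B,Q): not NE [P1→A gives 6>4]
(B,R): not NE [P2→Q gives 10>3]
(C,P): not NE [P2→Q gives 9>6]
(C,Q): not NE [P1→A gives 6>1]
(C,R): not NE [P1→B gives 8>4; P2→Q gives 9>7]
(D,P): NE
(D,Q): not NE [P1→A gives 6>1; P2→P gives 5>3]
(D,R): not NE [P1→B gives 8>0; P2→P gives 5>1]

NE set: (A,Q), (D,P)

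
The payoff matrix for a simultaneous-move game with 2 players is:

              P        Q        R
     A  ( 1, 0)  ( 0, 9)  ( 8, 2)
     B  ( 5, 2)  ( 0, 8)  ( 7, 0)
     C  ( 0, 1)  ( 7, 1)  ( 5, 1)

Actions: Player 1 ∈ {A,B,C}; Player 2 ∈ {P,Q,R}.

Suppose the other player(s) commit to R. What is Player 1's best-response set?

u_1(A vs R) = 8
u_1(B vs R) = 7
u_1(C vs R) = 5
max payoff 8 at {A}

BR_1 = {A}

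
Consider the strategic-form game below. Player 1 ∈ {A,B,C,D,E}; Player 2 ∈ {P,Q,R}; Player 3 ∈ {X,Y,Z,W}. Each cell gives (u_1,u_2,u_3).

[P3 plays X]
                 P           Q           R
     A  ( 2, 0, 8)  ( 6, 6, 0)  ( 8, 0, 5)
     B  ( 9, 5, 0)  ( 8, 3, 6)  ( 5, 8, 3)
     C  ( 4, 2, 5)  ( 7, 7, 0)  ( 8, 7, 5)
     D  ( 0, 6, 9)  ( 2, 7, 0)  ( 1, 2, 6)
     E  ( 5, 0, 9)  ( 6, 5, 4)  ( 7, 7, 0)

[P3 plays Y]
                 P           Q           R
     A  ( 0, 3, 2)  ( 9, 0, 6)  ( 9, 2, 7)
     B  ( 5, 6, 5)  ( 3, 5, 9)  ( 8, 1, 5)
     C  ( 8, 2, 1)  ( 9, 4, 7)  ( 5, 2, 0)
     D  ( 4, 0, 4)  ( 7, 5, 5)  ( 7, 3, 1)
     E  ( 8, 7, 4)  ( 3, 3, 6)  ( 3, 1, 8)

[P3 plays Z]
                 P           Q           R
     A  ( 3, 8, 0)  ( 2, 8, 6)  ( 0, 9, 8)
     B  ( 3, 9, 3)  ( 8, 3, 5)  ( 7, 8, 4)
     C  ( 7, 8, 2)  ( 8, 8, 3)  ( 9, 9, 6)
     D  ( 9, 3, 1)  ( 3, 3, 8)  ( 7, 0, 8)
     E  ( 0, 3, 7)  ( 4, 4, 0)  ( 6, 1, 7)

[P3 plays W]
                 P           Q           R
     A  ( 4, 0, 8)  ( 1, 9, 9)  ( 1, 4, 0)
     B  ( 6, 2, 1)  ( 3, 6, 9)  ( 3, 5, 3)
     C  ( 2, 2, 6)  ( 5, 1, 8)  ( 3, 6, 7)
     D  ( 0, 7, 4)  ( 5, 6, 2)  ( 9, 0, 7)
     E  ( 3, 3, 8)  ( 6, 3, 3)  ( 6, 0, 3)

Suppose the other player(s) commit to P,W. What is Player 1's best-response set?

P1 best: {B}

u_1(A vs P,W) = 4
u_1(B vs P,W) = 6
u_1(C vs P,W) = 2
u_1(D vs P,W) = 0
u_1(E vs P,W) = 3
max payoff 6 at {B}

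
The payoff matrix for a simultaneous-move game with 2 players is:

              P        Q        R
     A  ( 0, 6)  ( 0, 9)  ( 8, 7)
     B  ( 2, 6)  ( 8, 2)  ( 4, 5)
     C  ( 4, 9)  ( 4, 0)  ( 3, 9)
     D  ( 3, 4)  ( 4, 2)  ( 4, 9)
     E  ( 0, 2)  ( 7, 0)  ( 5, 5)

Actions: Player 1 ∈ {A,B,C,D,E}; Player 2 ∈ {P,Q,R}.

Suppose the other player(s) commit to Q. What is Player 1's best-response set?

P1 best: {B}

u_1(A vs Q) = 0
u_1(B vs Q) = 8
u_1(C vs Q) = 4
u_1(D vs Q) = 4
u_1(E vs Q) = 7
max payoff 8 at {B}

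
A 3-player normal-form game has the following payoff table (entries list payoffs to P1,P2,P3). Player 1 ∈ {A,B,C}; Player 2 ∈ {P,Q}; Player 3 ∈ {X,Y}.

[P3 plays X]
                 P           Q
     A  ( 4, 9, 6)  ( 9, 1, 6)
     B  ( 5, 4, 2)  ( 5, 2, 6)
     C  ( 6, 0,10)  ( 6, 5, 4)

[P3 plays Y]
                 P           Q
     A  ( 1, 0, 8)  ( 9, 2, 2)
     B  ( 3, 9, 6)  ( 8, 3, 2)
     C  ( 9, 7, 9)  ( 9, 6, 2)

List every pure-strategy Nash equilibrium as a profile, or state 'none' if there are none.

(A,P,X): not NE [P1→C gives 6>4; P3→Y gives 8>6]
(A,P,Y): not NE [P1→C gives 9>1; P2→Q gives 2>0]
(A,Q,X): not NE [P2→P gives 9>1]
(A,Q,Y): not NE [P3→X gives 6>2]
(B,P,X): not NE [P1→C gives 6>5; P3→Y gives 6>2]
(B,P,Y): not NE [P1→C gives 9>3]
(B,Q,X): not NE [P1→A gives 9>5; P2→P gives 4>2]
(B,Q,Y): not NE [P1→C gives 9>8; P2→P gives 9>3; P3→X gives 6>2]
(C,P,X): not NE [P2→Q gives 5>0]
(C,P,Y): not NE [P3→X gives 10>9]
(C,Q,X): not NE [P1→A gives 9>6]
(C,Q,Y): not NE [P2→P gives 7>6; P3→X gives 4>2]

No pure NE.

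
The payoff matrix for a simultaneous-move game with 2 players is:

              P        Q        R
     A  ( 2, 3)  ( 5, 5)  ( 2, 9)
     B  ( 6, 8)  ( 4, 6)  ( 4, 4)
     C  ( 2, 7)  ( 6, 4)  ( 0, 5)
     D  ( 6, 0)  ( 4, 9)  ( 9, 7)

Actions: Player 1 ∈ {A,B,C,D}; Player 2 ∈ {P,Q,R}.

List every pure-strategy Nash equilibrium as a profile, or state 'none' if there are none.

(A,P): not NE [P1→D gives 6>2; P2→R gives 9>3]
(A,Q): not NE [P1→C gives 6>5; P2→R gives 9>5]
(A,R): not NE [P1→D gives 9>2]
(B,P): NE
(B,Q): not NE [P1→C gives 6>4; P2→P gives 8>6]
(B,R): not NE [P1→D gives 9>4; P2→P gives 8>4]
(C,P): not NE [P1→D gives 6>2]
(C,Q): not NE [P2→P gives 7>4]
(C,R): not NE [P1→D gives 9>0; P2→P gives 7>5]
(D,P): not NE [P2→Q gives 9>0]
(D,Q): not NE [P1→C gives 6>4]
(D,R): not NE [P2→Q gives 9>7]

Nash profiles: (B,P)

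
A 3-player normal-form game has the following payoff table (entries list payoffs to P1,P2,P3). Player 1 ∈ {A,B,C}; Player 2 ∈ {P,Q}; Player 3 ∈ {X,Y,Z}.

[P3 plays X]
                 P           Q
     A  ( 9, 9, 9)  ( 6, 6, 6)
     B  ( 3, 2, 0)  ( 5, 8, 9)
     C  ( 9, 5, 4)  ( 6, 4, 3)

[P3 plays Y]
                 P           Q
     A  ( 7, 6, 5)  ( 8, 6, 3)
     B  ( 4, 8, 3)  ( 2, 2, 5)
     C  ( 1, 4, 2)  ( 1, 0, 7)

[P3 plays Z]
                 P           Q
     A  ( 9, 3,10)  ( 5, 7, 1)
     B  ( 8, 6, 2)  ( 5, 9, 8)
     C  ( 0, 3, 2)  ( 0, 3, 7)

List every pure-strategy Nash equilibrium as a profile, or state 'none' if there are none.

PSNE = {(C,P,X)}

(A,P,X): not NE [P3→Z gives 10>9]
(A,P,Y): not NE [P3→Z gives 10>5]
(A,P,Z): not NE [P2→Q gives 7>3]
(A,Q,X): not NE [P2→P gives 9>6]
(A,Q,Y): not NE [P3→X gives 6>3]
(A,Q,Z): not NE [P3→X gives 6>1]
(B,P,X): not NE [P1→C gives 9>3; P2→Q gives 8>2; P3→Y gives 3>0]
(B,P,Y): not NE [P1→A gives 7>4]
(B,P,Z): not NE [P1→A gives 9>8; P2→Q gives 9>6; P3→Y gives 3>2]
(B,Q,X): not NE [P1→C gives 6>5]
(B,Q,Y): not NE [P1→A gives 8>2; P2→P gives 8>2; P3→X gives 9>5]
(B,Q,Z): not NE [P3→X gives 9>8]
(C,P,X): NE
(C,P,Y): not NE [P1→A gives 7>1; P3→X gives 4>2]
(C,P,Z): not NE [P1→A gives 9>0; P3→X gives 4>2]
(C,Q,X): not NE [P2→P gives 5>4; P3→Z gives 7>3]
(C,Q,Y): not NE [P1→A gives 8>1; P2→P gives 4>0]
(C,Q,Z): not NE [P1→B gives 5>0]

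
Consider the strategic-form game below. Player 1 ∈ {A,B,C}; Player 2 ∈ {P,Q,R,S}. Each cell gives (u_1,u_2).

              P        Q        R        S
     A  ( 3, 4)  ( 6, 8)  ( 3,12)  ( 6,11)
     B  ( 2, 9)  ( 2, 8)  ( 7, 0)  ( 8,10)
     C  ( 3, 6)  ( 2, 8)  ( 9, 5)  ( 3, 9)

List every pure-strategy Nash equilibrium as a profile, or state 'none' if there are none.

(A,P): not NE [P2→R gives 12>4]
(A,Q): not NE [P2→R gives 12>8]
(A,R): not NE [P1→C gives 9>3]
(A,S): not NE [P1→B gives 8>6; P2→R gives 12>11]
(B,P): not NE [P1→C gives 3>2; P2→S gives 10>9]
(B,Q): not NE [P1→A gives 6>2; P2→S gives 10>8]
(B,R): not NE [P1→C gives 9>7; P2→S gives 10>0]
(B,S): NE
(C,P): not NE [P2→S gives 9>6]
(C,Q): not NE [P1→A gives 6>2; P2→S gives 9>8]
(C,R): not NE [P2→S gives 9>5]
(C,S): not NE [P1→B gives 8>3]

NE set: (B,S)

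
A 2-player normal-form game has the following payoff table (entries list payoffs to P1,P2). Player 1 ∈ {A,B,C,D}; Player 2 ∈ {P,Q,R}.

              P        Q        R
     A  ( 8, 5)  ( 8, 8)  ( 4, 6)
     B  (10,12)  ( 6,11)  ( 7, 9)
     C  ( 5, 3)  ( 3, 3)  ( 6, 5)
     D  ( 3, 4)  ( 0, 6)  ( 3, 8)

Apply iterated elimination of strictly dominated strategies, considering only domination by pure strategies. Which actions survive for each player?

P1 drop C (B beats it: P:10>5 Q:6>3 R:7>6)
P1 drop D (A beats it: P:8>3 Q:8>0 R:4>3)
P2 drop R (Q beats it: A:8>6 B:11>9)
P1→{A,B} P2→{P,Q}

Remaining: P1:{A,B} P2:{P,Q}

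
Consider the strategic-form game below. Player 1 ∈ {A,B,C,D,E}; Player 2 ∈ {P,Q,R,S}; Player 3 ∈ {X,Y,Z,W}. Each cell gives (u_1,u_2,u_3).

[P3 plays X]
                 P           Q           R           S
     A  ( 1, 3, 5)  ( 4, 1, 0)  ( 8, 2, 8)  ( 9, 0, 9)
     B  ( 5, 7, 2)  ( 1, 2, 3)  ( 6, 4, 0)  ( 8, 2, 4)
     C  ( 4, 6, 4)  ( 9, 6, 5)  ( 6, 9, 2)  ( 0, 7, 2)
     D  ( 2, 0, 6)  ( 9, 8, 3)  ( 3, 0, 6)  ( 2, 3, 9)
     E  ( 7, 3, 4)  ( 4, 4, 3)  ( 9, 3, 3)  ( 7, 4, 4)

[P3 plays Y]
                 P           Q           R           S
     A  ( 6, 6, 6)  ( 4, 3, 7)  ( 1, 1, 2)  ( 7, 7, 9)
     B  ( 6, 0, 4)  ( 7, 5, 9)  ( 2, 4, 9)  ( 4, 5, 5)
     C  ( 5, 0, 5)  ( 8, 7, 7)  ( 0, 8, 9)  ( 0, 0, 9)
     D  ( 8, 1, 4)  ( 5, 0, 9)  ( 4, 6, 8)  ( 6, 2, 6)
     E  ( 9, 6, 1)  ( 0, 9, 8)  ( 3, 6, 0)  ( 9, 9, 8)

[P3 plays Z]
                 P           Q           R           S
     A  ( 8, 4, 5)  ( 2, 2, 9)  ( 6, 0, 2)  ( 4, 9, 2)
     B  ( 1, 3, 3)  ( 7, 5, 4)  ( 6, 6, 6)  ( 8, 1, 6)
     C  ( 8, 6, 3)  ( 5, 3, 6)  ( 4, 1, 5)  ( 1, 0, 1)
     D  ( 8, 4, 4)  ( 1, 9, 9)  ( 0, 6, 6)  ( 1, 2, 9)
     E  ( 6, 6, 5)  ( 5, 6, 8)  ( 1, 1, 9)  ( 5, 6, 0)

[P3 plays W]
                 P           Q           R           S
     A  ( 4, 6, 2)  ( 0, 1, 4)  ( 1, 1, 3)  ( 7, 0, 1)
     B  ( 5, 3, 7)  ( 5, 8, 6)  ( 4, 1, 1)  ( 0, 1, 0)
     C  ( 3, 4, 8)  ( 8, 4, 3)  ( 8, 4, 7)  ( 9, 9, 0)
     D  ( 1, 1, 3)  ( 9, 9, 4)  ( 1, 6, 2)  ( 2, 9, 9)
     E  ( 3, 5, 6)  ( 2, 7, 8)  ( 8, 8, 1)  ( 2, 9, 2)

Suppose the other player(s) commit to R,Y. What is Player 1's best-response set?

u_1(A vs R,Y) = 1
u_1(B vs R,Y) = 2
u_1(C vs R,Y) = 0
u_1(D vs R,Y) = 4
u_1(E vs R,Y) = 3
max payoff 4 at {D}

argmax u_1 = {D}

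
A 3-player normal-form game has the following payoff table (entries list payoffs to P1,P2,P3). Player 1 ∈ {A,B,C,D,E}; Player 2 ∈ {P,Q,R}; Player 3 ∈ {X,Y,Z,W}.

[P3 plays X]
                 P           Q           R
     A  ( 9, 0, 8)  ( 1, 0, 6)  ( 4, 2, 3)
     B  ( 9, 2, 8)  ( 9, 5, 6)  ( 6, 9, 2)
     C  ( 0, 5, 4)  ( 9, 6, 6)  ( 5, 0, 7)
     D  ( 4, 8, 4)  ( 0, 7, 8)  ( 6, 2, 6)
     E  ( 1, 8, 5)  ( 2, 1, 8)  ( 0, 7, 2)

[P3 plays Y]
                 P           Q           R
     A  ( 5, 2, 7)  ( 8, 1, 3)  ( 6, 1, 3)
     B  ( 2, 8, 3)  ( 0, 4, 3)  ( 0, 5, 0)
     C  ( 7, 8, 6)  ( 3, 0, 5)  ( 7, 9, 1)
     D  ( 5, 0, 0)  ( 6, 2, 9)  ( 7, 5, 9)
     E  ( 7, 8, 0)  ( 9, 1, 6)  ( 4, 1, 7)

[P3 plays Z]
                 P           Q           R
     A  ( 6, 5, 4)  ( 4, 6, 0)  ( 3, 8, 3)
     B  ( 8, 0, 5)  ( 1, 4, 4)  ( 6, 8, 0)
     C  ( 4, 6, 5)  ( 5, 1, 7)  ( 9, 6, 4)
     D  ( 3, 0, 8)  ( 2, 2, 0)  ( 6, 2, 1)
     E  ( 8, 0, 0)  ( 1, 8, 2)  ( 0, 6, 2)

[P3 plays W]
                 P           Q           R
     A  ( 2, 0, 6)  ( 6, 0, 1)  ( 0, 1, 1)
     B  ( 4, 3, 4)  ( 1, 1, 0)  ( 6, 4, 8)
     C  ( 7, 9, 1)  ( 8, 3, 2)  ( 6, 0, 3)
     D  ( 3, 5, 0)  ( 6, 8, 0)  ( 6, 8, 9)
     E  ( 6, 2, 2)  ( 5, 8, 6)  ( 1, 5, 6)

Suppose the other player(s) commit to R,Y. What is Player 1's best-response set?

u_1(A vs R,Y) = 6
u_1(B vs R,Y) = 0
u_1(C vs R,Y) = 7
u_1(D vs R,Y) = 7
u_1(E vs R,Y) = 4
max payoff 7 at {C,D}

BR_1 = {C,D}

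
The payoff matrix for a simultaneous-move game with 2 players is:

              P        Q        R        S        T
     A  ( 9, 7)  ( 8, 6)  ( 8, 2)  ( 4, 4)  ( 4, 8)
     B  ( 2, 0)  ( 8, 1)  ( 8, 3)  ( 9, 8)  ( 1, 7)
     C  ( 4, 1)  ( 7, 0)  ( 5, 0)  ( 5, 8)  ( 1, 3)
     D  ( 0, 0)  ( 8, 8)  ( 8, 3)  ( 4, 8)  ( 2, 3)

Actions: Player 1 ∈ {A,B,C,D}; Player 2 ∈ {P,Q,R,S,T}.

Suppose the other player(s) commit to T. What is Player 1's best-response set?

BR_1 = {A}

u_1(A vs T) = 4
u_1(B vs T) = 1
u_1(C vs T) = 1
u_1(D vs T) = 2
max payoff 4 at {A}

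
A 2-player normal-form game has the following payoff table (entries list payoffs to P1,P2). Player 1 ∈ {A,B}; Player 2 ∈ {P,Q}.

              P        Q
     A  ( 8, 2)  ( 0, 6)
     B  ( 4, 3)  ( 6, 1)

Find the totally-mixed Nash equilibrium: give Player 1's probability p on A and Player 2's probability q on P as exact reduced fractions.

(p,q) = (1/3, 3/5)

P1 indiff ⇒ q·8+(1-q)·0 = q·4+(1-q)·6 ⇒ q(4) = (1-q)(6) ⇒ q = 3/5
P2 indiff ⇒ p·2+(1-p)·3 = p·6+(1-p)·1 ⇒ p(-4) = (1-p)(-2) ⇒ p = 1/3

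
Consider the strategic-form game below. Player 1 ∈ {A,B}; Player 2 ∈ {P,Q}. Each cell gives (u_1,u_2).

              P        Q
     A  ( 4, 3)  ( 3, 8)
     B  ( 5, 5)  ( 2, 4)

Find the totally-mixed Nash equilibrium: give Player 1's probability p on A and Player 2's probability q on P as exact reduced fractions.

p=1/6, q=1/2

P1 indiff ⇒ q·4+(1-q)·3 = q·5+(1-q)·2 ⇒ q(-1) = (1-q)(-1) ⇒ q = 1/2
P2 indiff ⇒ p·3+(1-p)·5 = p·8+(1-p)·4 ⇒ p(-5) = (1-p)(-1) ⇒ p = 1/6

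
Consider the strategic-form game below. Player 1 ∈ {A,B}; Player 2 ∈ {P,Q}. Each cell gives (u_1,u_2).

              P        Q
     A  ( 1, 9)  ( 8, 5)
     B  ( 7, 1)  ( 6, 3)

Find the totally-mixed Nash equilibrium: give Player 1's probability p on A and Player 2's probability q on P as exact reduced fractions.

P1 indiff ⇒ q·1+(1-q)·8 = q·7+(1-q)·6 ⇒ q(-6) = (1-q)(-2) ⇒ q = 1/4
P2 indiff ⇒ p·9+(1-p)·1 = p·5+(1-p)·3 ⇒ p(4) = (1-p)(2) ⇒ p = 1/3

(p,q) = (1/3, 1/4)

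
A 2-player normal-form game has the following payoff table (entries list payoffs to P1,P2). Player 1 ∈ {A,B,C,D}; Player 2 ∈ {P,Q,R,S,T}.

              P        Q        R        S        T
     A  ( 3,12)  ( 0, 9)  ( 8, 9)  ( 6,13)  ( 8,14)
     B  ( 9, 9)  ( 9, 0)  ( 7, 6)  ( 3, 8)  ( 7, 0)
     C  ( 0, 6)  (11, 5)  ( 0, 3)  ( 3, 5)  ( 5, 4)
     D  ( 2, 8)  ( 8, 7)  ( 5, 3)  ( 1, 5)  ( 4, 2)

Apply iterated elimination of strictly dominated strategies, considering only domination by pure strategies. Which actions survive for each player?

Remaining: P1:{A,B} P2:{P,S,T}

P1 drop D (B beats it: P:9>2 Q:9>8 R:7>5 S:3>1 T:7>4)
P2 drop Q (P beats it: A:12>9 B:9>0 C:6>5)
P1 drop C (A beats it: P:3>0 R:8>0 S:6>3 T:8>5)
P2 drop R (P beats it: A:12>9 B:9>6)
P1→{A,B} P2→{P,S,T}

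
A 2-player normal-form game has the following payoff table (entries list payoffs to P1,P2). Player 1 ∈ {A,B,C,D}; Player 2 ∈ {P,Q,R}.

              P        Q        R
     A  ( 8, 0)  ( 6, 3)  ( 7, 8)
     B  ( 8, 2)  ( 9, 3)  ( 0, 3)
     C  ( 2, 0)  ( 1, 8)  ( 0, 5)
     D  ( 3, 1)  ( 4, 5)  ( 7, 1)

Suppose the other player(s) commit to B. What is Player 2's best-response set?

argmax u_2 = {Q,R}

u_2(P vs B) = 2
u_2(Q vs B) = 3
u_2(R vs B) = 3
max payoff 3 at {Q,R}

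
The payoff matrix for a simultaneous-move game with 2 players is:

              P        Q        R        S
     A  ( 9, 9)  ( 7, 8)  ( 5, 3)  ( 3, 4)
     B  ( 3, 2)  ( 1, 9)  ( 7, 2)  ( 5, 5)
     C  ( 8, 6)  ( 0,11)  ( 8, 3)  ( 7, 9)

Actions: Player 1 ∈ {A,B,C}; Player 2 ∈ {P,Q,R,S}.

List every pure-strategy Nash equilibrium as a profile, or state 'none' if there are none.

(A,P): NE
(A,Q): not NE [P2→P gives 9>8]
(A,R): not NE [P1→C gives 8>5; P2→P gives 9>3]
(A,S): not NE [P1→C gives 7>3; P2→P gives 9>4]
(B,P): not NE [P1→A gives 9>3; P2→Q gives 9>2]
(B,Q): not NE [P1→A gives 7>1]
(B,R): not NE [P1→C gives 8>7; P2→Q gives 9>2]
(B,S): not NE [P1→C gives 7>5; P2→Q gives 9>5]
(C,P): not NE [P1→A gives 9>8; P2→Q gives 11>6]
(C,Q): not NE [P1→A gives 7>0]
(C,R): not NE [P2→Q gives 11>3]
(C,S): not NE [P2→Q gives 11>9]

PSNE = {(A,P)}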